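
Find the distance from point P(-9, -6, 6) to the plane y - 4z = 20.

distance = |a·x₀ + b·y₀ + c·z₀ - d| / √(a² + b² + c²)
  = |0·(-9) + 1·(-6) + (-4)·6 - 20| / √(0² + 1² + (-4)²)
  = |0 - 6 - 24 - 20| / √(0 + 1 + 16)
  = |-50| / √17
  = 50 / 4.123
  ≈ 12.13

12.13


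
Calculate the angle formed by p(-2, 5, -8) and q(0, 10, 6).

p·q = (-2)·0 + 5·10 + (-8)·6 = 0 + 50 - 48 = 2
|p| = √((-2)² + 5² + (-8)²) = √93 ≈ 9.644
|q| = √(0² + 10² + 6²) = √136 ≈ 11.66
cos θ = (p·q)/(|p||q|) = 2/(9.644·11.66) ≈ 0.01778
θ = arccos(0.01778) ≈ 88.98°

88.98°


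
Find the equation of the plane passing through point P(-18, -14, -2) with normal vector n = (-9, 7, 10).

The plane through P with normal n = (a, b, c) satisfies n·(r - P) = 0,
i.e. ax + by + cz = a·x₀ + b·y₀ + c·z₀.
d = (-9)·(-18) + 7·(-14) + 10·(-2)
  = 162 - 98 - 20
  = 44
Equation: -9x + 7y + 10z = 44

-9x + 7y + 10z = 44


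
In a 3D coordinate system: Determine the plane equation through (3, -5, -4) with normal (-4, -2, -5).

The plane through P with normal n = (a, b, c) satisfies n·(r - P) = 0,
i.e. ax + by + cz = a·x₀ + b·y₀ + c·z₀.
d = (-4)·3 + (-2)·(-5) + (-5)·(-4)
  = -12 + 10 + 20
  = 18
Equation: -4x - 2y - 5z = 18

-4x - 2y - 5z = 18


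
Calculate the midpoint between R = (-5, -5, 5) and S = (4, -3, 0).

M = ((x₁+x₂)/2, (y₁+y₂)/2, (z₁+z₂)/2)
  = ((-5 + 4)/2, (-5 - 3)/2, (5 + 0)/2)
  = (-1/2, -8/2, 5/2)
  = (-0.5, -4, 2.5)

(-0.5, -4, 2.5)


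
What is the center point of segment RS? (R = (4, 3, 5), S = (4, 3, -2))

M = ((x₁+x₂)/2, (y₁+y₂)/2, (z₁+z₂)/2)
  = ((4 + 4)/2, (3 + 3)/2, (5 - 2)/2)
  = (8/2, 6/2, 3/2)
  = (4, 3, 1.5)

(4, 3, 1.5)


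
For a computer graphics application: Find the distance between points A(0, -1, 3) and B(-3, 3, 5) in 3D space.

d = √[(x₂-x₁)² + (y₂-y₁)² + (z₂-z₁)²]
  = √[(-3)² + 4² + 2²]
  = √[9 + 16 + 4]
  = √29
  ≈ 5.385

5.385


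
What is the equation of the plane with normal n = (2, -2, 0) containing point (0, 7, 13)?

The plane through P with normal n = (a, b, c) satisfies n·(r - P) = 0,
i.e. ax + by + cz = a·x₀ + b·y₀ + c·z₀.
d = 2·0 + (-2)·7 + 0·13
  = 0 - 14 + 0
  = -14
Equation: 2x - 2y = -14

2x - 2y = -14


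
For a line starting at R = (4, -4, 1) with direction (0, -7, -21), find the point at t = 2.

P(t) = R + t·d
  = (4 + 0·2, -4 + (-7)·2, 1 + (-21)·2)
  = (4 + 0, -4 - 14, 1 - 42)
  = (4, -18, -41)

(4, -18, -41)


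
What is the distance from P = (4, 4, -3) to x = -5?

distance = |a·x₀ + b·y₀ + c·z₀ - d| / √(a² + b² + c²)
  = |1·4 + 0·4 + 0·(-3) - (-5)| / √(1² + 0² + 0²)
  = |4 + 0 + 0 + 5| / √(1 + 0 + 0)
  = |9| / √1
  = 9 / 1
  ≈ 9

9


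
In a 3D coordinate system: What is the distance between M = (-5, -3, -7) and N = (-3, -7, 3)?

d = √[(x₂-x₁)² + (y₂-y₁)² + (z₂-z₁)²]
  = √[2² + (-4)² + 10²]
  = √[4 + 16 + 100]
  = √120
  ≈ 10.95

10.95


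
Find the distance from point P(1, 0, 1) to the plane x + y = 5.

distance = |a·x₀ + b·y₀ + c·z₀ - d| / √(a² + b² + c²)
  = |1·1 + 1·0 + 0·1 - 5| / √(1² + 1² + 0²)
  = |1 + 0 + 0 - 5| / √(1 + 1 + 0)
  = |-4| / √2
  = 4 / 1.414
  ≈ 2.828

2.828


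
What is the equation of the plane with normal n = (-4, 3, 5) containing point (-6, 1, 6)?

The plane through P with normal n = (a, b, c) satisfies n·(r - P) = 0,
i.e. ax + by + cz = a·x₀ + b·y₀ + c·z₀.
d = (-4)·(-6) + 3·1 + 5·6
  = 24 + 3 + 30
  = 57
Equation: -4x + 3y + 5z = 57

-4x + 3y + 5z = 57


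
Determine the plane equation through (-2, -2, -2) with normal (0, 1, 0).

The plane through P with normal n = (a, b, c) satisfies n·(r - P) = 0,
i.e. ax + by + cz = a·x₀ + b·y₀ + c·z₀.
d = 0·(-2) + 1·(-2) + 0·(-2)
  = 0 - 2 + 0
  = -2
Equation: y = -2

y = -2


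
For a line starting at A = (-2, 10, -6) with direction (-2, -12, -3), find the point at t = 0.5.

P(t) = A + t·d
  = (-2 + (-2)·0.5, 10 + (-12)·0.5, -6 + (-3)·0.5)
  = (-2 - 1, 10 - 6, -6 - 1.5)
  = (-3, 4, -7.5)

(-3, 4, -7.5)


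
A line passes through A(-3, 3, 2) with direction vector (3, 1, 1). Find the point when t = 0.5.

P(t) = A + t·d
  = (-3 + 3·0.5, 3 + 1·0.5, 2 + 1·0.5)
  = (-3 + 1.5, 3 + 0.5, 2 + 0.5)
  = (-1.5, 3.5, 2.5)

(-1.5, 3.5, 2.5)


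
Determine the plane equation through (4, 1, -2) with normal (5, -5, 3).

The plane through P with normal n = (a, b, c) satisfies n·(r - P) = 0,
i.e. ax + by + cz = a·x₀ + b·y₀ + c·z₀.
d = 5·4 + (-5)·1 + 3·(-2)
  = 20 - 5 - 6
  = 9
Equation: 5x - 5y + 3z = 9

5x - 5y + 3z = 9


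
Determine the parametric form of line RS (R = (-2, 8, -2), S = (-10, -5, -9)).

Direction vector d = S - R = (-10 + 2, -5 - 8, -9 + 2) = (-8, -13, -7)
Parametric form r = R + t·d:
x = -2 - 8t, y = 8 - 13t, z = -2 - 7t

x = -2 - 8t, y = 8 - 13t, z = -2 - 7t


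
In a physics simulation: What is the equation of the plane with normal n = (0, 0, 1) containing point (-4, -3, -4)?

The plane through P with normal n = (a, b, c) satisfies n·(r - P) = 0,
i.e. ax + by + cz = a·x₀ + b·y₀ + c·z₀.
d = 0·(-4) + 0·(-3) + 1·(-4)
  = 0 + 0 - 4
  = -4
Equation: z = -4

z = -4


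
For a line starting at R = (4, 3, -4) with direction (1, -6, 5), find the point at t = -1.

P(t) = R + t·d
  = (4 + 1·(-1), 3 + (-6)·(-1), -4 + 5·(-1))
  = (4 - 1, 3 + 6, -4 - 5)
  = (3, 9, -9)

(3, 9, -9)


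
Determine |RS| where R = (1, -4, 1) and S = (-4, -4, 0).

d = √[(x₂-x₁)² + (y₂-y₁)² + (z₂-z₁)²]
  = √[(-5)² + 0² + (-1)²]
  = √[25 + 0 + 1]
  = √26
  ≈ 5.099

5.099


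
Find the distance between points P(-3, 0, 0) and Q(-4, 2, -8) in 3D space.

d = √[(x₂-x₁)² + (y₂-y₁)² + (z₂-z₁)²]
  = √[(-1)² + 2² + (-8)²]
  = √[1 + 4 + 64]
  = √69
  ≈ 8.307

8.307


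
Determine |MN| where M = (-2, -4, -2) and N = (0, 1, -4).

d = √[(x₂-x₁)² + (y₂-y₁)² + (z₂-z₁)²]
  = √[2² + 5² + (-2)²]
  = √[4 + 25 + 4]
  = √33
  ≈ 5.745

5.745


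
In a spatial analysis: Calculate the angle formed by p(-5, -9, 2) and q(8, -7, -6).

p·q = (-5)·8 + (-9)·(-7) + 2·(-6) = -40 + 63 - 12 = 11
|p| = √((-5)² + (-9)² + 2²) = √110 ≈ 10.49
|q| = √(8² + (-7)² + (-6)²) = √149 ≈ 12.21
cos θ = (p·q)/(|p||q|) = 11/(10.49·12.21) ≈ 0.08592
θ = arccos(0.08592) ≈ 85.07°

85.07°


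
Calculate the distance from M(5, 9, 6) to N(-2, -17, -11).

d = √[(x₂-x₁)² + (y₂-y₁)² + (z₂-z₁)²]
  = √[(-7)² + (-26)² + (-17)²]
  = √[49 + 676 + 289]
  = √1014
  ≈ 31.84

31.84


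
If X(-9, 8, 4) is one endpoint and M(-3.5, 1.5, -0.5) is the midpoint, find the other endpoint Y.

Y = 2M - X
  = (2·(-3.5) - (-9), 2·1.5 - 8, 2·(-0.5) - 4)
  = (-7 + 9, 3 - 8, -1 - 4)
  = (2, -5, -5)

(2, -5, -5)


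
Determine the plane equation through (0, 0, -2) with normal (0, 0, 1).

The plane through P with normal n = (a, b, c) satisfies n·(r - P) = 0,
i.e. ax + by + cz = a·x₀ + b·y₀ + c·z₀.
d = 0·0 + 0·0 + 1·(-2)
  = 0 + 0 - 2
  = -2
Equation: z = -2

z = -2


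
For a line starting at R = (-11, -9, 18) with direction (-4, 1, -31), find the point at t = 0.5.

P(t) = R + t·d
  = (-11 + (-4)·0.5, -9 + 1·0.5, 18 + (-31)·0.5)
  = (-11 - 2, -9 + 0.5, 18 - 15.5)
  = (-13, -8.5, 2.5)

(-13, -8.5, 2.5)


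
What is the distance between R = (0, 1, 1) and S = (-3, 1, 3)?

d = √[(x₂-x₁)² + (y₂-y₁)² + (z₂-z₁)²]
  = √[(-3)² + 0² + 2²]
  = √[9 + 0 + 4]
  = √13
  ≈ 3.606

3.606


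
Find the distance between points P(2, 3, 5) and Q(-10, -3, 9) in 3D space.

d = √[(x₂-x₁)² + (y₂-y₁)² + (z₂-z₁)²]
  = √[(-12)² + (-6)² + 4²]
  = √[144 + 36 + 16]
  = √196
  ≈ 14

14


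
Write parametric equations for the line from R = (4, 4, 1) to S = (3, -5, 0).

Direction vector d = S - R = (3 - 4, -5 - 4, 0 - 1) = (-1, -9, -1)
Parametric form r = R + t·d:
x = 4 - t, y = 4 - 9t, z = 1 - t

x = 4 - t, y = 4 - 9t, z = 1 - t


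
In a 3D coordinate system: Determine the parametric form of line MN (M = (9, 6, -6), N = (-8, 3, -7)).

Direction vector d = N - M = (-8 - 9, 3 - 6, -7 + 6) = (-17, -3, -1)
Parametric form r = M + t·d:
x = 9 - 17t, y = 6 - 3t, z = -6 - t

x = 9 - 17t, y = 6 - 3t, z = -6 - t


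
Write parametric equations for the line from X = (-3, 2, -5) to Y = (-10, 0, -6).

Direction vector d = Y - X = (-10 + 3, 0 - 2, -6 + 5) = (-7, -2, -1)
Parametric form r = X + t·d:
x = -3 - 7t, y = 2 - 2t, z = -5 - t

x = -3 - 7t, y = 2 - 2t, z = -5 - t


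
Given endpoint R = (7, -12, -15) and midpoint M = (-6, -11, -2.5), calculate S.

S = 2M - R
  = (2·(-6) - 7, 2·(-11) - (-12), 2·(-2.5) - (-15))
  = (-12 - 7, -22 + 12, -5 + 15)
  = (-19, -10, 10)

(-19, -10, 10)


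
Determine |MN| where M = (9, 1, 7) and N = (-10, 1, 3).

d = √[(x₂-x₁)² + (y₂-y₁)² + (z₂-z₁)²]
  = √[(-19)² + 0² + (-4)²]
  = √[361 + 0 + 16]
  = √377
  ≈ 19.42

19.42


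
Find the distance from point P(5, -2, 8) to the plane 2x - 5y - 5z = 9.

distance = |a·x₀ + b·y₀ + c·z₀ - d| / √(a² + b² + c²)
  = |2·5 + (-5)·(-2) + (-5)·8 - 9| / √(2² + (-5)² + (-5)²)
  = |10 + 10 - 40 - 9| / √(4 + 25 + 25)
  = |-29| / √54
  = 29 / 7.348
  ≈ 3.946

3.946


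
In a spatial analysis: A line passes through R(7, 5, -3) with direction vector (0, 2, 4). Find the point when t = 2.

P(t) = R + t·d
  = (7 + 0·2, 5 + 2·2, -3 + 4·2)
  = (7 + 0, 5 + 4, -3 + 8)
  = (7, 9, 5)

(7, 9, 5)


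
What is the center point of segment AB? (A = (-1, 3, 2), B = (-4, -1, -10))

M = ((x₁+x₂)/2, (y₁+y₂)/2, (z₁+z₂)/2)
  = ((-1 - 4)/2, (3 - 1)/2, (2 - 10)/2)
  = (-5/2, 2/2, -8/2)
  = (-2.5, 1, -4)

(-2.5, 1, -4)


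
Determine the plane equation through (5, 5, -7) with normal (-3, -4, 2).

The plane through P with normal n = (a, b, c) satisfies n·(r - P) = 0,
i.e. ax + by + cz = a·x₀ + b·y₀ + c·z₀.
d = (-3)·5 + (-4)·5 + 2·(-7)
  = -15 - 20 - 14
  = -49
Equation: -3x - 4y + 2z = -49

-3x - 4y + 2z = -49


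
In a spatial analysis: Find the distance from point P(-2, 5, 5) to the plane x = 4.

distance = |a·x₀ + b·y₀ + c·z₀ - d| / √(a² + b² + c²)
  = |1·(-2) + 0·5 + 0·5 - 4| / √(1² + 0² + 0²)
  = |-2 + 0 + 0 - 4| / √(1 + 0 + 0)
  = |-6| / √1
  = 6 / 1
  ≈ 6

6


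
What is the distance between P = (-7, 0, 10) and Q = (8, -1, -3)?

d = √[(x₂-x₁)² + (y₂-y₁)² + (z₂-z₁)²]
  = √[15² + (-1)² + (-13)²]
  = √[225 + 1 + 169]
  = √395
  ≈ 19.87

19.87


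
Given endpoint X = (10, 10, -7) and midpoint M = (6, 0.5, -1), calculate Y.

Y = 2M - X
  = (2·6 - 10, 2·0.5 - 10, 2·(-1) - (-7))
  = (12 - 10, 1 - 10, -2 + 7)
  = (2, -9, 5)

(2, -9, 5)


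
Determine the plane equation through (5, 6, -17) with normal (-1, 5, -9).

The plane through P with normal n = (a, b, c) satisfies n·(r - P) = 0,
i.e. ax + by + cz = a·x₀ + b·y₀ + c·z₀.
d = (-1)·5 + 5·6 + (-9)·(-17)
  = -5 + 30 + 153
  = 178
Equation: -x + 5y - 9z = 178

-x + 5y - 9z = 178


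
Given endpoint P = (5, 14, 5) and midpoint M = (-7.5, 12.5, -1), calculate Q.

Q = 2M - P
  = (2·(-7.5) - 5, 2·12.5 - 14, 2·(-1) - 5)
  = (-15 - 5, 25 - 14, -2 - 5)
  = (-20, 11, -7)

(-20, 11, -7)


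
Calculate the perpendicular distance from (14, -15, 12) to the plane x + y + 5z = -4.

distance = |a·x₀ + b·y₀ + c·z₀ - d| / √(a² + b² + c²)
  = |1·14 + 1·(-15) + 5·12 - (-4)| / √(1² + 1² + 5²)
  = |14 - 15 + 60 + 4| / √(1 + 1 + 25)
  = |63| / √27
  = 63 / 5.196
  ≈ 12.12

12.12


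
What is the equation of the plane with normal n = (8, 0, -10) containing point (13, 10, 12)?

The plane through P with normal n = (a, b, c) satisfies n·(r - P) = 0,
i.e. ax + by + cz = a·x₀ + b·y₀ + c·z₀.
d = 8·13 + 0·10 + (-10)·12
  = 104 + 0 - 120
  = -16
Equation: 8x - 10z = -16

8x - 10z = -16


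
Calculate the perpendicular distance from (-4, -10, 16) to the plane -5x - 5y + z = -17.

distance = |a·x₀ + b·y₀ + c·z₀ - d| / √(a² + b² + c²)
  = |(-5)·(-4) + (-5)·(-10) + 1·16 - (-17)| / √((-5)² + (-5)² + 1²)
  = |20 + 50 + 16 + 17| / √(25 + 25 + 1)
  = |103| / √51
  = 103 / 7.141
  ≈ 14.42

14.42


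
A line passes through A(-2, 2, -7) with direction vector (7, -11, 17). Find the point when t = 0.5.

P(t) = A + t·d
  = (-2 + 7·0.5, 2 + (-11)·0.5, -7 + 17·0.5)
  = (-2 + 3.5, 2 - 5.5, -7 + 8.5)
  = (1.5, -3.5, 1.5)

(1.5, -3.5, 1.5)


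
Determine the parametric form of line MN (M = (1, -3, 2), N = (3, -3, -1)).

Direction vector d = N - M = (3 - 1, -3 + 3, -1 - 2) = (2, 0, -3)
Parametric form r = M + t·d:
x = 1 + 2t, y = -3, z = 2 - 3t

x = 1 + 2t, y = -3, z = 2 - 3t


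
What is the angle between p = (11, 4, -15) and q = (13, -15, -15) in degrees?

p·q = 11·13 + 4·(-15) + (-15)·(-15) = 143 - 60 + 225 = 308
|p| = √(11² + 4² + (-15)²) = √362 ≈ 19.03
|q| = √(13² + (-15)² + (-15)²) = √619 ≈ 24.88
cos θ = (p·q)/(|p||q|) = 308/(19.03·24.88) ≈ 0.6507
θ = arccos(0.6507) ≈ 49.41°

49.41°


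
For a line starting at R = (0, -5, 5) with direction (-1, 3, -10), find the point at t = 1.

P(t) = R + t·d
  = (0 + (-1)·1, -5 + 3·1, 5 + (-10)·1)
  = (0 - 1, -5 + 3, 5 - 10)
  = (-1, -2, -5)

(-1, -2, -5)


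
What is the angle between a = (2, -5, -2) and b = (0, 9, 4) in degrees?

a·b = 2·0 + (-5)·9 + (-2)·4 = 0 - 45 - 8 = -53
|a| = √(2² + (-5)² + (-2)²) = √33 ≈ 5.745
|b| = √(0² + 9² + 4²) = √97 ≈ 9.849
cos θ = (a·b)/(|a||b|) = -53/(5.745·9.849) ≈ -0.9368
θ = arccos(-0.9368) ≈ 159.5°

159.5°


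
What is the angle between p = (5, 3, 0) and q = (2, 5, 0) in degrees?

p·q = 5·2 + 3·5 + 0·0 = 10 + 15 + 0 = 25
|p| = √(5² + 3² + 0²) = √34 ≈ 5.831
|q| = √(2² + 5² + 0²) = √29 ≈ 5.385
cos θ = (p·q)/(|p||q|) = 25/(5.831·5.385) ≈ 0.7962
θ = arccos(0.7962) ≈ 37.23°

37.23°


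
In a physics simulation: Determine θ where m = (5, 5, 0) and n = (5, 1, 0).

m·n = 5·5 + 5·1 + 0·0 = 25 + 5 + 0 = 30
|m| = √(5² + 5² + 0²) = √50 ≈ 7.071
|n| = √(5² + 1² + 0²) = √26 ≈ 5.099
cos θ = (m·n)/(|m||n|) = 30/(7.071·5.099) ≈ 0.8321
θ = arccos(0.8321) ≈ 33.69°

33.69°


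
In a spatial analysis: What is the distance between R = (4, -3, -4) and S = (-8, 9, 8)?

d = √[(x₂-x₁)² + (y₂-y₁)² + (z₂-z₁)²]
  = √[(-12)² + 12² + 12²]
  = √[144 + 144 + 144]
  = √432
  ≈ 20.78

20.78


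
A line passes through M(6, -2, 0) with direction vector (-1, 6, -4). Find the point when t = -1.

P(t) = M + t·d
  = (6 + (-1)·(-1), -2 + 6·(-1), 0 + (-4)·(-1))
  = (6 + 1, -2 - 6, 0 + 4)
  = (7, -8, 4)

(7, -8, 4)


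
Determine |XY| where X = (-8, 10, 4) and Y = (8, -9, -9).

d = √[(x₂-x₁)² + (y₂-y₁)² + (z₂-z₁)²]
  = √[16² + (-19)² + (-13)²]
  = √[256 + 361 + 169]
  = √786
  ≈ 28.04

28.04


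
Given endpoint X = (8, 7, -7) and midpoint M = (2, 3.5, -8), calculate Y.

Y = 2M - X
  = (2·2 - 8, 2·3.5 - 7, 2·(-8) - (-7))
  = (4 - 8, 7 - 7, -16 + 7)
  = (-4, 0, -9)

(-4, 0, -9)


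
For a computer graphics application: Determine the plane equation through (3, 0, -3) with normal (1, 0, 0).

The plane through P with normal n = (a, b, c) satisfies n·(r - P) = 0,
i.e. ax + by + cz = a·x₀ + b·y₀ + c·z₀.
d = 1·3 + 0·0 + 0·(-3)
  = 3 + 0 + 0
  = 3
Equation: x = 3

x = 3


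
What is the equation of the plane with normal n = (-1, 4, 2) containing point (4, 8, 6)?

The plane through P with normal n = (a, b, c) satisfies n·(r - P) = 0,
i.e. ax + by + cz = a·x₀ + b·y₀ + c·z₀.
d = (-1)·4 + 4·8 + 2·6
  = -4 + 32 + 12
  = 40
Equation: -x + 4y + 2z = 40

-x + 4y + 2z = 40


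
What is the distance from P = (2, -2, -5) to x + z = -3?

distance = |a·x₀ + b·y₀ + c·z₀ - d| / √(a² + b² + c²)
  = |1·2 + 0·(-2) + 1·(-5) - (-3)| / √(1² + 0² + 1²)
  = |2 + 0 - 5 + 3| / √(1 + 0 + 1)
  = |0| / √2
  = 0 / 1.414
  ≈ 0

0


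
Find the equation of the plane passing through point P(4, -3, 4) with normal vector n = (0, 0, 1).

The plane through P with normal n = (a, b, c) satisfies n·(r - P) = 0,
i.e. ax + by + cz = a·x₀ + b·y₀ + c·z₀.
d = 0·4 + 0·(-3) + 1·4
  = 0 + 0 + 4
  = 4
Equation: z = 4

z = 4


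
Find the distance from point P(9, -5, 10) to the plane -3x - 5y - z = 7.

distance = |a·x₀ + b·y₀ + c·z₀ - d| / √(a² + b² + c²)
  = |(-3)·9 + (-5)·(-5) + (-1)·10 - 7| / √((-3)² + (-5)² + (-1)²)
  = |-27 + 25 - 10 - 7| / √(9 + 25 + 1)
  = |-19| / √35
  = 19 / 5.916
  ≈ 3.212

3.212


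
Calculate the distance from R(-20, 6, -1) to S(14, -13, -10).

d = √[(x₂-x₁)² + (y₂-y₁)² + (z₂-z₁)²]
  = √[34² + (-19)² + (-9)²]
  = √[1156 + 361 + 81]
  = √1598
  ≈ 39.97

39.97


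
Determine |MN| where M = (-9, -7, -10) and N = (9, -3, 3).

d = √[(x₂-x₁)² + (y₂-y₁)² + (z₂-z₁)²]
  = √[18² + 4² + 13²]
  = √[324 + 16 + 169]
  = √509
  ≈ 22.56

22.56


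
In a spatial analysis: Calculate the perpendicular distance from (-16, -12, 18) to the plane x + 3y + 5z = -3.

distance = |a·x₀ + b·y₀ + c·z₀ - d| / √(a² + b² + c²)
  = |1·(-16) + 3·(-12) + 5·18 - (-3)| / √(1² + 3² + 5²)
  = |-16 - 36 + 90 + 3| / √(1 + 9 + 25)
  = |41| / √35
  = 41 / 5.916
  ≈ 6.93

6.93


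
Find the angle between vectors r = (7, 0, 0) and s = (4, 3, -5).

r·s = 7·4 + 0·3 + 0·(-5) = 28 + 0 + 0 = 28
|r| = √(7² + 0² + 0²) = √49 ≈ 7
|s| = √(4² + 3² + (-5)²) = √50 ≈ 7.071
cos θ = (r·s)/(|r||s|) = 28/(7·7.071) ≈ 0.5657
θ = arccos(0.5657) ≈ 55.55°

55.55°


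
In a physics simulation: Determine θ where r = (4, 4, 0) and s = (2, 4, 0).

r·s = 4·2 + 4·4 + 0·0 = 8 + 16 + 0 = 24
|r| = √(4² + 4² + 0²) = √32 ≈ 5.657
|s| = √(2² + 4² + 0²) = √20 ≈ 4.472
cos θ = (r·s)/(|r||s|) = 24/(5.657·4.472) ≈ 0.9487
θ = arccos(0.9487) ≈ 18.43°

18.43°


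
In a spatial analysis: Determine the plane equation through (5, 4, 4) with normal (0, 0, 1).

The plane through P with normal n = (a, b, c) satisfies n·(r - P) = 0,
i.e. ax + by + cz = a·x₀ + b·y₀ + c·z₀.
d = 0·5 + 0·4 + 1·4
  = 0 + 0 + 4
  = 4
Equation: z = 4

z = 4


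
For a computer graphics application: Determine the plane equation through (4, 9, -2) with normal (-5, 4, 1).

The plane through P with normal n = (a, b, c) satisfies n·(r - P) = 0,
i.e. ax + by + cz = a·x₀ + b·y₀ + c·z₀.
d = (-5)·4 + 4·9 + 1·(-2)
  = -20 + 36 - 2
  = 14
Equation: -5x + 4y + z = 14

-5x + 4y + z = 14


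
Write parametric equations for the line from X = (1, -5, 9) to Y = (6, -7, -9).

Direction vector d = Y - X = (6 - 1, -7 + 5, -9 - 9) = (5, -2, -18)
Parametric form r = X + t·d:
x = 1 + 5t, y = -5 - 2t, z = 9 - 18t

x = 1 + 5t, y = -5 - 2t, z = 9 - 18t


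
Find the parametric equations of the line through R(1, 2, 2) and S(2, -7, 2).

Direction vector d = S - R = (2 - 1, -7 - 2, 2 - 2) = (1, -9, 0)
Parametric form r = R + t·d:
x = 1 + t, y = 2 - 9t, z = 2

x = 1 + t, y = 2 - 9t, z = 2


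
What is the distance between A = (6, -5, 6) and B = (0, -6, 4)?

d = √[(x₂-x₁)² + (y₂-y₁)² + (z₂-z₁)²]
  = √[(-6)² + (-1)² + (-2)²]
  = √[36 + 1 + 4]
  = √41
  ≈ 6.403

6.403


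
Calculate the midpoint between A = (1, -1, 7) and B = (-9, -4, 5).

M = ((x₁+x₂)/2, (y₁+y₂)/2, (z₁+z₂)/2)
  = ((1 - 9)/2, (-1 - 4)/2, (7 + 5)/2)
  = (-8/2, -5/2, 12/2)
  = (-4, -2.5, 6)

(-4, -2.5, 6)


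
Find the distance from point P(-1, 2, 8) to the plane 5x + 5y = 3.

distance = |a·x₀ + b·y₀ + c·z₀ - d| / √(a² + b² + c²)
  = |5·(-1) + 5·2 + 0·8 - 3| / √(5² + 5² + 0²)
  = |-5 + 10 + 0 - 3| / √(25 + 25 + 0)
  = |2| / √50
  = 2 / 7.071
  ≈ 0.2828

0.2828


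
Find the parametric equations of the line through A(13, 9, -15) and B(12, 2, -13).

Direction vector d = B - A = (12 - 13, 2 - 9, -13 + 15) = (-1, -7, 2)
Parametric form r = A + t·d:
x = 13 - t, y = 9 - 7t, z = -15 + 2t

x = 13 - t, y = 9 - 7t, z = -15 + 2t


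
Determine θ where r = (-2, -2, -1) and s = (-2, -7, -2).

r·s = (-2)·(-2) + (-2)·(-7) + (-1)·(-2) = 4 + 14 + 2 = 20
|r| = √((-2)² + (-2)² + (-1)²) = √9 ≈ 3
|s| = √((-2)² + (-7)² + (-2)²) = √57 ≈ 7.55
cos θ = (r·s)/(|r||s|) = 20/(3·7.55) ≈ 0.883
θ = arccos(0.883) ≈ 27.99°

27.99°


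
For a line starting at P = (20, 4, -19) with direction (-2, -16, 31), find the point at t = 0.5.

P(t) = P + t·d
  = (20 + (-2)·0.5, 4 + (-16)·0.5, -19 + 31·0.5)
  = (20 - 1, 4 - 8, -19 + 15.5)
  = (19, -4, -3.5)

(19, -4, -3.5)


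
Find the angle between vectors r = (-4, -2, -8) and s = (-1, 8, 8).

r·s = (-4)·(-1) + (-2)·8 + (-8)·8 = 4 - 16 - 64 = -76
|r| = √((-4)² + (-2)² + (-8)²) = √84 ≈ 9.165
|s| = √((-1)² + 8² + 8²) = √129 ≈ 11.36
cos θ = (r·s)/(|r||s|) = -76/(9.165·11.36) ≈ -0.7301
θ = arccos(-0.7301) ≈ 136.9°

136.9°


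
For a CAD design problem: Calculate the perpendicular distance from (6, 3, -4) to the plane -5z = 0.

distance = |a·x₀ + b·y₀ + c·z₀ - d| / √(a² + b² + c²)
  = |0·6 + 0·3 + (-5)·(-4) - 0| / √(0² + 0² + (-5)²)
  = |0 + 0 + 20 + 0| / √(0 + 0 + 25)
  = |20| / √25
  = 20 / 5
  ≈ 4

4


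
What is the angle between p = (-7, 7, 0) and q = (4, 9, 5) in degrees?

p·q = (-7)·4 + 7·9 + 0·5 = -28 + 63 + 0 = 35
|p| = √((-7)² + 7² + 0²) = √98 ≈ 9.899
|q| = √(4² + 9² + 5²) = √122 ≈ 11.05
cos θ = (p·q)/(|p||q|) = 35/(9.899·11.05) ≈ 0.3201
θ = arccos(0.3201) ≈ 71.33°

71.33°


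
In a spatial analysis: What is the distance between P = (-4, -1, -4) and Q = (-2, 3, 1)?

d = √[(x₂-x₁)² + (y₂-y₁)² + (z₂-z₁)²]
  = √[2² + 4² + 5²]
  = √[4 + 16 + 25]
  = √45
  ≈ 6.708

6.708


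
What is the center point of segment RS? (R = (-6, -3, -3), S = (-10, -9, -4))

M = ((x₁+x₂)/2, (y₁+y₂)/2, (z₁+z₂)/2)
  = ((-6 - 10)/2, (-3 - 9)/2, (-3 - 4)/2)
  = (-16/2, -12/2, -7/2)
  = (-8, -6, -3.5)

(-8, -6, -3.5)


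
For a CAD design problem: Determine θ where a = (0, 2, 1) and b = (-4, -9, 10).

a·b = 0·(-4) + 2·(-9) + 1·10 = 0 - 18 + 10 = -8
|a| = √(0² + 2² + 1²) = √5 ≈ 2.236
|b| = √((-4)² + (-9)² + 10²) = √197 ≈ 14.04
cos θ = (a·b)/(|a||b|) = -8/(2.236·14.04) ≈ -0.2549
θ = arccos(-0.2549) ≈ 104.8°

104.8°


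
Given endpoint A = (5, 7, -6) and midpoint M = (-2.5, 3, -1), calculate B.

B = 2M - A
  = (2·(-2.5) - 5, 2·3 - 7, 2·(-1) - (-6))
  = (-5 - 5, 6 - 7, -2 + 6)
  = (-10, -1, 4)

(-10, -1, 4)


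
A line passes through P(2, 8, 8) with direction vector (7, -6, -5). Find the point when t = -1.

P(t) = P + t·d
  = (2 + 7·(-1), 8 + (-6)·(-1), 8 + (-5)·(-1))
  = (2 - 7, 8 + 6, 8 + 5)
  = (-5, 14, 13)

(-5, 14, 13)


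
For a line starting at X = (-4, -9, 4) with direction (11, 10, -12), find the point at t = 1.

P(t) = X + t·d
  = (-4 + 11·1, -9 + 10·1, 4 + (-12)·1)
  = (-4 + 11, -9 + 10, 4 - 12)
  = (7, 1, -8)

(7, 1, -8)


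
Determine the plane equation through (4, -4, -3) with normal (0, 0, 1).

The plane through P with normal n = (a, b, c) satisfies n·(r - P) = 0,
i.e. ax + by + cz = a·x₀ + b·y₀ + c·z₀.
d = 0·4 + 0·(-4) + 1·(-3)
  = 0 + 0 - 3
  = -3
Equation: z = -3

z = -3


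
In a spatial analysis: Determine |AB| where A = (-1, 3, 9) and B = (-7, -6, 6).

d = √[(x₂-x₁)² + (y₂-y₁)² + (z₂-z₁)²]
  = √[(-6)² + (-9)² + (-3)²]
  = √[36 + 81 + 9]
  = √126
  ≈ 11.22

11.22


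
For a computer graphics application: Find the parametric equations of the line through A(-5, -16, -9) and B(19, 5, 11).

Direction vector d = B - A = (19 + 5, 5 + 16, 11 + 9) = (24, 21, 20)
Parametric form r = A + t·d:
x = -5 + 24t, y = -16 + 21t, z = -9 + 20t

x = -5 + 24t, y = -16 + 21t, z = -9 + 20t


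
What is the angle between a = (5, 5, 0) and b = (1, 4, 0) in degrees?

a·b = 5·1 + 5·4 + 0·0 = 5 + 20 + 0 = 25
|a| = √(5² + 5² + 0²) = √50 ≈ 7.071
|b| = √(1² + 4² + 0²) = √17 ≈ 4.123
cos θ = (a·b)/(|a||b|) = 25/(7.071·4.123) ≈ 0.8575
θ = arccos(0.8575) ≈ 30.96°

30.96°


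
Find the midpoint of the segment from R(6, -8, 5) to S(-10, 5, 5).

M = ((x₁+x₂)/2, (y₁+y₂)/2, (z₁+z₂)/2)
  = ((6 - 10)/2, (-8 + 5)/2, (5 + 5)/2)
  = (-4/2, -3/2, 10/2)
  = (-2, -1.5, 5)

(-2, -1.5, 5)


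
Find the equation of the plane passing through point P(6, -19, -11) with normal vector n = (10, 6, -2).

The plane through P with normal n = (a, b, c) satisfies n·(r - P) = 0,
i.e. ax + by + cz = a·x₀ + b·y₀ + c·z₀.
d = 10·6 + 6·(-19) + (-2)·(-11)
  = 60 - 114 + 22
  = -32
Equation: 10x + 6y - 2z = -32

10x + 6y - 2z = -32


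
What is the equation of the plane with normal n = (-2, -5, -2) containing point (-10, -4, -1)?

The plane through P with normal n = (a, b, c) satisfies n·(r - P) = 0,
i.e. ax + by + cz = a·x₀ + b·y₀ + c·z₀.
d = (-2)·(-10) + (-5)·(-4) + (-2)·(-1)
  = 20 + 20 + 2
  = 42
Equation: -2x - 5y - 2z = 42

-2x - 5y - 2z = 42


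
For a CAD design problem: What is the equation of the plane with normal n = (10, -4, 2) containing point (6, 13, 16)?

The plane through P with normal n = (a, b, c) satisfies n·(r - P) = 0,
i.e. ax + by + cz = a·x₀ + b·y₀ + c·z₀.
d = 10·6 + (-4)·13 + 2·16
  = 60 - 52 + 32
  = 40
Equation: 10x - 4y + 2z = 40

10x - 4y + 2z = 40


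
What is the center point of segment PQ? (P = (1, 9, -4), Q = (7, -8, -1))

M = ((x₁+x₂)/2, (y₁+y₂)/2, (z₁+z₂)/2)
  = ((1 + 7)/2, (9 - 8)/2, (-4 - 1)/2)
  = (8/2, 1/2, -5/2)
  = (4, 0.5, -2.5)

(4, 0.5, -2.5)


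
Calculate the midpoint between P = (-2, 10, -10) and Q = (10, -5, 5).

M = ((x₁+x₂)/2, (y₁+y₂)/2, (z₁+z₂)/2)
  = ((-2 + 10)/2, (10 - 5)/2, (-10 + 5)/2)
  = (8/2, 5/2, -5/2)
  = (4, 2.5, -2.5)

(4, 2.5, -2.5)


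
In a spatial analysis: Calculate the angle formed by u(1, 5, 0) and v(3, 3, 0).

u·v = 1·3 + 5·3 + 0·0 = 3 + 15 + 0 = 18
|u| = √(1² + 5² + 0²) = √26 ≈ 5.099
|v| = √(3² + 3² + 0²) = √18 ≈ 4.243
cos θ = (u·v)/(|u||v|) = 18/(5.099·4.243) ≈ 0.8321
θ = arccos(0.8321) ≈ 33.69°

33.69°


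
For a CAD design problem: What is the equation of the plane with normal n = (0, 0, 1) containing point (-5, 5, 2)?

The plane through P with normal n = (a, b, c) satisfies n·(r - P) = 0,
i.e. ax + by + cz = a·x₀ + b·y₀ + c·z₀.
d = 0·(-5) + 0·5 + 1·2
  = 0 + 0 + 2
  = 2
Equation: z = 2

z = 2


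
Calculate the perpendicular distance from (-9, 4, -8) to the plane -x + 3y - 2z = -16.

distance = |a·x₀ + b·y₀ + c·z₀ - d| / √(a² + b² + c²)
  = |(-1)·(-9) + 3·4 + (-2)·(-8) - (-16)| / √((-1)² + 3² + (-2)²)
  = |9 + 12 + 16 + 16| / √(1 + 9 + 4)
  = |53| / √14
  = 53 / 3.742
  ≈ 14.16

14.16


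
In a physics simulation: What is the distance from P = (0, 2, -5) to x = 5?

distance = |a·x₀ + b·y₀ + c·z₀ - d| / √(a² + b² + c²)
  = |1·0 + 0·2 + 0·(-5) - 5| / √(1² + 0² + 0²)
  = |0 + 0 + 0 - 5| / √(1 + 0 + 0)
  = |-5| / √1
  = 5 / 1
  ≈ 5

5


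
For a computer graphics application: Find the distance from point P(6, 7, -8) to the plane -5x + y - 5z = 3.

distance = |a·x₀ + b·y₀ + c·z₀ - d| / √(a² + b² + c²)
  = |(-5)·6 + 1·7 + (-5)·(-8) - 3| / √((-5)² + 1² + (-5)²)
  = |-30 + 7 + 40 - 3| / √(25 + 1 + 25)
  = |14| / √51
  = 14 / 7.141
  ≈ 1.96

1.96


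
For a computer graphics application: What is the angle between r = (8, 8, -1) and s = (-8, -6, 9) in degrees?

r·s = 8·(-8) + 8·(-6) + (-1)·9 = -64 - 48 - 9 = -121
|r| = √(8² + 8² + (-1)²) = √129 ≈ 11.36
|s| = √((-8)² + (-6)² + 9²) = √181 ≈ 13.45
cos θ = (r·s)/(|r||s|) = -121/(11.36·13.45) ≈ -0.7919
θ = arccos(-0.7919) ≈ 142.4°

142.4°


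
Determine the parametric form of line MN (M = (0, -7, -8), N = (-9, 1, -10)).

Direction vector d = N - M = (-9 + 0, 1 + 7, -10 + 8) = (-9, 8, -2)
Parametric form r = M + t·d:
x = 0 - 9t, y = -7 + 8t, z = -8 - 2t

x = 0 - 9t, y = -7 + 8t, z = -8 - 2t


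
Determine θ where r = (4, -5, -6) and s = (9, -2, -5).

r·s = 4·9 + (-5)·(-2) + (-6)·(-5) = 36 + 10 + 30 = 76
|r| = √(4² + (-5)² + (-6)²) = √77 ≈ 8.775
|s| = √(9² + (-2)² + (-5)²) = √110 ≈ 10.49
cos θ = (r·s)/(|r||s|) = 76/(8.775·10.49) ≈ 0.8258
θ = arccos(0.8258) ≈ 34.33°

34.33°


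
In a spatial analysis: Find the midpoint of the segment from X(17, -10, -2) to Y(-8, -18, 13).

M = ((x₁+x₂)/2, (y₁+y₂)/2, (z₁+z₂)/2)
  = ((17 - 8)/2, (-10 - 18)/2, (-2 + 13)/2)
  = (9/2, -28/2, 11/2)
  = (4.5, -14, 5.5)

(4.5, -14, 5.5)


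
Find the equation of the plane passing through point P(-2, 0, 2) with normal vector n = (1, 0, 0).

The plane through P with normal n = (a, b, c) satisfies n·(r - P) = 0,
i.e. ax + by + cz = a·x₀ + b·y₀ + c·z₀.
d = 1·(-2) + 0·0 + 0·2
  = -2 + 0 + 0
  = -2
Equation: x = -2

x = -2


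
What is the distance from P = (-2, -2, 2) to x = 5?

distance = |a·x₀ + b·y₀ + c·z₀ - d| / √(a² + b² + c²)
  = |1·(-2) + 0·(-2) + 0·2 - 5| / √(1² + 0² + 0²)
  = |-2 + 0 + 0 - 5| / √(1 + 0 + 0)
  = |-7| / √1
  = 7 / 1
  ≈ 7

7


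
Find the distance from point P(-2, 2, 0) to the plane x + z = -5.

distance = |a·x₀ + b·y₀ + c·z₀ - d| / √(a² + b² + c²)
  = |1·(-2) + 0·2 + 1·0 - (-5)| / √(1² + 0² + 1²)
  = |-2 + 0 + 0 + 5| / √(1 + 0 + 1)
  = |3| / √2
  = 3 / 1.414
  ≈ 2.121

2.121


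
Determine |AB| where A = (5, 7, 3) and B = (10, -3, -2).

d = √[(x₂-x₁)² + (y₂-y₁)² + (z₂-z₁)²]
  = √[5² + (-10)² + (-5)²]
  = √[25 + 100 + 25]
  = √150
  ≈ 12.25

12.25


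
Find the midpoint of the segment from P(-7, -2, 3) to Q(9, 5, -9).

M = ((x₁+x₂)/2, (y₁+y₂)/2, (z₁+z₂)/2)
  = ((-7 + 9)/2, (-2 + 5)/2, (3 - 9)/2)
  = (2/2, 3/2, -6/2)
  = (1, 1.5, -3)

(1, 1.5, -3)


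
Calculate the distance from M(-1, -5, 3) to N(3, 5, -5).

d = √[(x₂-x₁)² + (y₂-y₁)² + (z₂-z₁)²]
  = √[4² + 10² + (-8)²]
  = √[16 + 100 + 64]
  = √180
  ≈ 13.42

13.42


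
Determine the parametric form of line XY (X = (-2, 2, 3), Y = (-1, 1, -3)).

Direction vector d = Y - X = (-1 + 2, 1 - 2, -3 - 3) = (1, -1, -6)
Parametric form r = X + t·d:
x = -2 + t, y = 2 - t, z = 3 - 6t

x = -2 + t, y = 2 - t, z = 3 - 6t


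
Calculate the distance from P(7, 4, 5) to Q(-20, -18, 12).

d = √[(x₂-x₁)² + (y₂-y₁)² + (z₂-z₁)²]
  = √[(-27)² + (-22)² + 7²]
  = √[729 + 484 + 49]
  = √1262
  ≈ 35.52

35.52


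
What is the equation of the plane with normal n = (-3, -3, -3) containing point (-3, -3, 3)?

The plane through P with normal n = (a, b, c) satisfies n·(r - P) = 0,
i.e. ax + by + cz = a·x₀ + b·y₀ + c·z₀.
d = (-3)·(-3) + (-3)·(-3) + (-3)·3
  = 9 + 9 - 9
  = 9
Equation: -3x - 3y - 3z = 9

-3x - 3y - 3z = 9


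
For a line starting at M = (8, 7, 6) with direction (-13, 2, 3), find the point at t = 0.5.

P(t) = M + t·d
  = (8 + (-13)·0.5, 7 + 2·0.5, 6 + 3·0.5)
  = (8 - 6.5, 7 + 1, 6 + 1.5)
  = (1.5, 8, 7.5)

(1.5, 8, 7.5)


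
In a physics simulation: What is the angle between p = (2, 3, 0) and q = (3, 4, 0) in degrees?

p·q = 2·3 + 3·4 + 0·0 = 6 + 12 + 0 = 18
|p| = √(2² + 3² + 0²) = √13 ≈ 3.606
|q| = √(3² + 4² + 0²) = √25 ≈ 5
cos θ = (p·q)/(|p||q|) = 18/(3.606·5) ≈ 0.9985
θ = arccos(0.9985) ≈ 3.18°

3.18°


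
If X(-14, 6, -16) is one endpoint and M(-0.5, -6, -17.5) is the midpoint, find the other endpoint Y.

Y = 2M - X
  = (2·(-0.5) - (-14), 2·(-6) - 6, 2·(-17.5) - (-16))
  = (-1 + 14, -12 - 6, -35 + 16)
  = (13, -18, -19)

(13, -18, -19)


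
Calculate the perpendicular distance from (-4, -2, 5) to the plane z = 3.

distance = |a·x₀ + b·y₀ + c·z₀ - d| / √(a² + b² + c²)
  = |0·(-4) + 0·(-2) + 1·5 - 3| / √(0² + 0² + 1²)
  = |0 + 0 + 5 - 3| / √(0 + 0 + 1)
  = |2| / √1
  = 2 / 1
  ≈ 2

2


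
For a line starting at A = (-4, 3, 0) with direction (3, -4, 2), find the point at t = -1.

P(t) = A + t·d
  = (-4 + 3·(-1), 3 + (-4)·(-1), 0 + 2·(-1))
  = (-4 - 3, 3 + 4, 0 - 2)
  = (-7, 7, -2)

(-7, 7, -2)


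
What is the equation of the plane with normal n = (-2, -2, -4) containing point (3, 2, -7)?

The plane through P with normal n = (a, b, c) satisfies n·(r - P) = 0,
i.e. ax + by + cz = a·x₀ + b·y₀ + c·z₀.
d = (-2)·3 + (-2)·2 + (-4)·(-7)
  = -6 - 4 + 28
  = 18
Equation: -2x - 2y - 4z = 18

-2x - 2y - 4z = 18


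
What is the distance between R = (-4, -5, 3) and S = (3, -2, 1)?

d = √[(x₂-x₁)² + (y₂-y₁)² + (z₂-z₁)²]
  = √[7² + 3² + (-2)²]
  = √[49 + 9 + 4]
  = √62
  ≈ 7.874

7.874


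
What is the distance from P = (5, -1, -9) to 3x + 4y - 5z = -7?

distance = |a·x₀ + b·y₀ + c·z₀ - d| / √(a² + b² + c²)
  = |3·5 + 4·(-1) + (-5)·(-9) - (-7)| / √(3² + 4² + (-5)²)
  = |15 - 4 + 45 + 7| / √(9 + 16 + 25)
  = |63| / √50
  = 63 / 7.071
  ≈ 8.91

8.91


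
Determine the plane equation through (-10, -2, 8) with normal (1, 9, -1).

The plane through P with normal n = (a, b, c) satisfies n·(r - P) = 0,
i.e. ax + by + cz = a·x₀ + b·y₀ + c·z₀.
d = 1·(-10) + 9·(-2) + (-1)·8
  = -10 - 18 - 8
  = -36
Equation: x + 9y - z = -36

x + 9y - z = -36


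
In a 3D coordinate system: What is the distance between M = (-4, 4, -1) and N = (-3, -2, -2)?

d = √[(x₂-x₁)² + (y₂-y₁)² + (z₂-z₁)²]
  = √[1² + (-6)² + (-1)²]
  = √[1 + 36 + 1]
  = √38
  ≈ 6.164

6.164


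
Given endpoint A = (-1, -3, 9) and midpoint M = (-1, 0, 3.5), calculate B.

B = 2M - A
  = (2·(-1) - (-1), 2·0 - (-3), 2·3.5 - 9)
  = (-2 + 1, 0 + 3, 7 - 9)
  = (-1, 3, -2)

(-1, 3, -2)


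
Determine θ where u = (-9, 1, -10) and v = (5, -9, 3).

u·v = (-9)·5 + 1·(-9) + (-10)·3 = -45 - 9 - 30 = -84
|u| = √((-9)² + 1² + (-10)²) = √182 ≈ 13.49
|v| = √(5² + (-9)² + 3²) = √115 ≈ 10.72
cos θ = (u·v)/(|u||v|) = -84/(13.49·10.72) ≈ -0.5806
θ = arccos(-0.5806) ≈ 125.5°

125.5°


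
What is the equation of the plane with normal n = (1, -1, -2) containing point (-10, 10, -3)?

The plane through P with normal n = (a, b, c) satisfies n·(r - P) = 0,
i.e. ax + by + cz = a·x₀ + b·y₀ + c·z₀.
d = 1·(-10) + (-1)·10 + (-2)·(-3)
  = -10 - 10 + 6
  = -14
Equation: x - y - 2z = -14

x - y - 2z = -14


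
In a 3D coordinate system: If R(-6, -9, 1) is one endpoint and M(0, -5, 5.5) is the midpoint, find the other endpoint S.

S = 2M - R
  = (2·0 - (-6), 2·(-5) - (-9), 2·5.5 - 1)
  = (0 + 6, -10 + 9, 11 - 1)
  = (6, -1, 10)

(6, -1, 10)


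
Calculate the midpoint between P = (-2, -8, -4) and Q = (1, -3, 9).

M = ((x₁+x₂)/2, (y₁+y₂)/2, (z₁+z₂)/2)
  = ((-2 + 1)/2, (-8 - 3)/2, (-4 + 9)/2)
  = (-1/2, -11/2, 5/2)
  = (-0.5, -5.5, 2.5)

(-0.5, -5.5, 2.5)


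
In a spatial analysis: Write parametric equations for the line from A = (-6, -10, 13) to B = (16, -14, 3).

Direction vector d = B - A = (16 + 6, -14 + 10, 3 - 13) = (22, -4, -10)
Parametric form r = A + t·d:
x = -6 + 22t, y = -10 - 4t, z = 13 - 10t

x = -6 + 22t, y = -10 - 4t, z = 13 - 10t


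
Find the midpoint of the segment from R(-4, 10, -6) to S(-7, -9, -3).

M = ((x₁+x₂)/2, (y₁+y₂)/2, (z₁+z₂)/2)
  = ((-4 - 7)/2, (10 - 9)/2, (-6 - 3)/2)
  = (-11/2, 1/2, -9/2)
  = (-5.5, 0.5, -4.5)

(-5.5, 0.5, -4.5)


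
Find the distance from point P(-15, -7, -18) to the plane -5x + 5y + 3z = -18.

distance = |a·x₀ + b·y₀ + c·z₀ - d| / √(a² + b² + c²)
  = |(-5)·(-15) + 5·(-7) + 3·(-18) - (-18)| / √((-5)² + 5² + 3²)
  = |75 - 35 - 54 + 18| / √(25 + 25 + 9)
  = |4| / √59
  = 4 / 7.681
  ≈ 0.5208

0.5208


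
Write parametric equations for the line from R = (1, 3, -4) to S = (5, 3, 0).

Direction vector d = S - R = (5 - 1, 3 - 3, 0 + 4) = (4, 0, 4)
Parametric form r = R + t·d:
x = 1 + 4t, y = 3, z = -4 + 4t

x = 1 + 4t, y = 3, z = -4 + 4t


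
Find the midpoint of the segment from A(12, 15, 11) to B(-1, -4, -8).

M = ((x₁+x₂)/2, (y₁+y₂)/2, (z₁+z₂)/2)
  = ((12 - 1)/2, (15 - 4)/2, (11 - 8)/2)
  = (11/2, 11/2, 3/2)
  = (5.5, 5.5, 1.5)

(5.5, 5.5, 1.5)


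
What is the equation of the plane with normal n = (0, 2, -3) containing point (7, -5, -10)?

The plane through P with normal n = (a, b, c) satisfies n·(r - P) = 0,
i.e. ax + by + cz = a·x₀ + b·y₀ + c·z₀.
d = 0·7 + 2·(-5) + (-3)·(-10)
  = 0 - 10 + 30
  = 20
Equation: 2y - 3z = 20

2y - 3z = 20


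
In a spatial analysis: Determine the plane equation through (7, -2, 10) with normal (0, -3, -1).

The plane through P with normal n = (a, b, c) satisfies n·(r - P) = 0,
i.e. ax + by + cz = a·x₀ + b·y₀ + c·z₀.
d = 0·7 + (-3)·(-2) + (-1)·10
  = 0 + 6 - 10
  = -4
Equation: -3y - z = -4

-3y - z = -4


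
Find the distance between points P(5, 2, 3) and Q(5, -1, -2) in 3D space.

d = √[(x₂-x₁)² + (y₂-y₁)² + (z₂-z₁)²]
  = √[0² + (-3)² + (-5)²]
  = √[0 + 9 + 25]
  = √34
  ≈ 5.831

5.831


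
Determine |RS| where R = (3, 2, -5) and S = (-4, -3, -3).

d = √[(x₂-x₁)² + (y₂-y₁)² + (z₂-z₁)²]
  = √[(-7)² + (-5)² + 2²]
  = √[49 + 25 + 4]
  = √78
  ≈ 8.832

8.832


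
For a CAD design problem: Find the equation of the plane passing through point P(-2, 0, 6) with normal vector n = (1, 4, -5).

The plane through P with normal n = (a, b, c) satisfies n·(r - P) = 0,
i.e. ax + by + cz = a·x₀ + b·y₀ + c·z₀.
d = 1·(-2) + 4·0 + (-5)·6
  = -2 + 0 - 30
  = -32
Equation: x + 4y - 5z = -32

x + 4y - 5z = -32


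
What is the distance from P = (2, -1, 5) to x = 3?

distance = |a·x₀ + b·y₀ + c·z₀ - d| / √(a² + b² + c²)
  = |1·2 + 0·(-1) + 0·5 - 3| / √(1² + 0² + 0²)
  = |2 + 0 + 0 - 3| / √(1 + 0 + 0)
  = |-1| / √1
  = 1 / 1
  ≈ 1

1


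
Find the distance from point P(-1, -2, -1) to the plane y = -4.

distance = |a·x₀ + b·y₀ + c·z₀ - d| / √(a² + b² + c²)
  = |0·(-1) + 1·(-2) + 0·(-1) - (-4)| / √(0² + 1² + 0²)
  = |0 - 2 + 0 + 4| / √(0 + 1 + 0)
  = |2| / √1
  = 2 / 1
  ≈ 2

2


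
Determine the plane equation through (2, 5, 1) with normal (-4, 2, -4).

The plane through P with normal n = (a, b, c) satisfies n·(r - P) = 0,
i.e. ax + by + cz = a·x₀ + b·y₀ + c·z₀.
d = (-4)·2 + 2·5 + (-4)·1
  = -8 + 10 - 4
  = -2
Equation: -4x + 2y - 4z = -2

-4x + 2y - 4z = -2


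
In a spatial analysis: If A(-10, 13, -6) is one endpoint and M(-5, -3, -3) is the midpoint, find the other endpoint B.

B = 2M - A
  = (2·(-5) - (-10), 2·(-3) - 13, 2·(-3) - (-6))
  = (-10 + 10, -6 - 13, -6 + 6)
  = (0, -19, 0)

(0, -19, 0)


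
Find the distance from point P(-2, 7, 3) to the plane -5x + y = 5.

distance = |a·x₀ + b·y₀ + c·z₀ - d| / √(a² + b² + c²)
  = |(-5)·(-2) + 1·7 + 0·3 - 5| / √((-5)² + 1² + 0²)
  = |10 + 7 + 0 - 5| / √(25 + 1 + 0)
  = |12| / √26
  = 12 / 5.099
  ≈ 2.353

2.353


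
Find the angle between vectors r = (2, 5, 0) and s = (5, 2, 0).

r·s = 2·5 + 5·2 + 0·0 = 10 + 10 + 0 = 20
|r| = √(2² + 5² + 0²) = √29 ≈ 5.385
|s| = √(5² + 2² + 0²) = √29 ≈ 5.385
cos θ = (r·s)/(|r||s|) = 20/(5.385·5.385) ≈ 0.6897
θ = arccos(0.6897) ≈ 46.4°

46.4°
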